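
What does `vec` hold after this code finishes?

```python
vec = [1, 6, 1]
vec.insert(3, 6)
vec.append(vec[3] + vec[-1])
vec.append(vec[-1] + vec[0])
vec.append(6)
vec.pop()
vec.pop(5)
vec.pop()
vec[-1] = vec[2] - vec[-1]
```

insert 6 at 3 → [1, 6, 1, 6]
append vec[3]+vec[-1] = 6+6 = 12 → [1, 6, 1, 6, 12]
append vec[-1]+vec[0] = 12+1 = 13 → [1, 6, 1, 6, 12, 13]
append 6 → [1, 6, 1, 6, 12, 13, 6]
pop() removes 6 → [1, 6, 1, 6, 12, 13]
pop(5) removes 13 → [1, 6, 1, 6, 12]
pop() removes 12 → [1, 6, 1, 6]
vec[-1] = vec[2]-vec[-1] = 1-6 = -5 → [1, 6, 1, -5]

[1, 6, 1, -5]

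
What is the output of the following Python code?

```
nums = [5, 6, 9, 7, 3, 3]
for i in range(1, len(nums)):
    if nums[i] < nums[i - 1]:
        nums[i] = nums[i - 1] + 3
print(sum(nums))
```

i=1: 6>=5, unchanged → [5, 6, 9, 7, 3, 3]
i=2: 9>=6, unchanged → [5, 6, 9, 7, 3, 3]
i=3: 7<9, nums[3] = 9+3 = 12 → [5, 6, 9, 12, 3, 3]
i=4: 3<12, nums[4] = 12+3 = 15 → [5, 6, 9, 12, 15, 3]
i=5: 3<15, nums[5] = 15+3 = 18 → [5, 6, 9, 12, 15, 18]
sum = 65

65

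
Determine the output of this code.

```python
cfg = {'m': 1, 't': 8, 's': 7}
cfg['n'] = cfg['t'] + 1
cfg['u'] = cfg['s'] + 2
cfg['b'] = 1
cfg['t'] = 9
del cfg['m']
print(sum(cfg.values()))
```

cfg['n'] = cfg['t']+1 = 9 → {'m': 1, 't': 8, 's': 7, 'n': 9}
cfg['u'] = cfg['s']+2 = 9 → {'m': 1, 't': 8, 's': 7, 'n': 9, 'u': 9}
cfg['b'] = 1 → {'m': 1, 't': 8, 's': 7, 'n': 9, 'u': 9, 'b': 1}
cfg['t'] = 9 → {'m': 1, 't': 9, 's': 7, 'n': 9, 'u': 9, 'b': 1}
del 'm' → {'t': 9, 's': 7, 'n': 9, 'u': 9, 'b': 1}
sum of values = 35

35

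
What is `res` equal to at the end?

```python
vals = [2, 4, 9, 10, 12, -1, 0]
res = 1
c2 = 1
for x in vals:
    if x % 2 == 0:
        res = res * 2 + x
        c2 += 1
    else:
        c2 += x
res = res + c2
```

x=2: even, res = 1*2+2 = 4; c2=2
x=4: even, res = 4*2+4 = 12; c2=3
x=9: not even; c2=12
x=10: even, res = 12*2+10 = 34; c2=13
x=12: even, res = 34*2+12 = 80; c2=14
x=-1: not even; c2=13
x=0: even, res = 80*2+0 = 160; c2=14
res+c2 = 160+14 = 174

174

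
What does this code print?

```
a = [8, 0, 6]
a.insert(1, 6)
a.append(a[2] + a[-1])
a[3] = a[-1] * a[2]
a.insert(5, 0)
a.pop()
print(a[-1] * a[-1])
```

36

insert 6 at 1 → [8, 6, 0, 6]
append a[2]+a[-1] = 0+6 = 6 → [8, 6, 0, 6, 6]
a[3] = a[-1]*a[2] = 6*0 = 0 → [8, 6, 0, 0, 6]
insert 0 at 5 → [8, 6, 0, 0, 6, 0]
pop() removes 0 → [8, 6, 0, 0, 6]
a[-1]*a[-1] = 6*6 = 36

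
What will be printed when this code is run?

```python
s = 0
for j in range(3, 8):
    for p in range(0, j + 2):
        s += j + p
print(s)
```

j=3,p=0: s = 0+3 = 3
j=3,p=1: s = 3+4 = 7
j=3,p=2: s = 7+5 = 12
j=3,p=3: s = 12+6 = 18
j=3,p=4: s = 18+7 = 25
j=4,p=0: s = 25+4 = 29
j=4,p=1: s = 29+5 = 34
j=4,p=2: s = 34+6 = 40
j=4,p=3: s = 40+7 = 47
j=4,p=4: s = 47+8 = 55
j=4,p=5: s = 55+9 = 64
j=5,p=0: s = 64+5 = 69
j=5,p=1: s = 69+6 = 75
j=5,p=2: s = 75+7 = 82
j=5,p=3: s = 82+8 = 90
j=5,p=4: s = 90+9 = 99
j=5,p=5: s = 99+10 = 109
j=5,p=6: s = 109+11 = 120
j=6,p=0: s = 120+6 = 126
j=6,p=1: s = 126+7 = 133
j=6,p=2: s = 133+8 = 141
j=6,p=3: s = 141+9 = 150
j=6,p=4: s = 150+10 = 160
j=6,p=5: s = 160+11 = 171
j=6,p=6: s = 171+12 = 183
j=6,p=7: s = 183+13 = 196
j=7,p=0: s = 196+7 = 203
j=7,p=1: s = 203+8 = 211
j=7,p=2: s = 211+9 = 220
j=7,p=3: s = 220+10 = 230
j=7,p=4: s = 230+11 = 241
j=7,p=5: s = 241+12 = 253
j=7,p=6: s = 253+13 = 266
j=7,p=7: s = 266+14 = 280
j=7,p=8: s = 280+15 = 295

295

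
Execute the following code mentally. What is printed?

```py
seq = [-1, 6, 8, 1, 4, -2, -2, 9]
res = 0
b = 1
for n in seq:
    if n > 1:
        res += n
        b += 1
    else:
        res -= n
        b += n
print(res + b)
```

n=-1: not >1, res = 0-(-1) = 1; b=0
n=6: >1, res = 1+6 = 7; b=1
n=8: >1, res = 7+8 = 15; b=2
n=1: not >1, res = 15-1 = 14; b=3
n=4: >1, res = 14+4 = 18; b=4
n=-2: not >1, res = 18-(-2) = 20; b=2
n=-2: not >1, res = 20-(-2) = 22; b=0
n=9: >1, res = 22+9 = 31; b=1
res+b = 31+1 = 32

32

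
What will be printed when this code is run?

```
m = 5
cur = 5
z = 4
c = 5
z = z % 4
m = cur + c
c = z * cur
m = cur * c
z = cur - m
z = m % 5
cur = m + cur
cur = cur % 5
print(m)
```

0

z = 4%4 = 0
m = 5+5 = 10
c = 0*5 = 0
m = 5*0 = 0
z = 5-0 = 5
z = 0%5 = 0
cur = 0+5 = 5
cur = 5%5 = 0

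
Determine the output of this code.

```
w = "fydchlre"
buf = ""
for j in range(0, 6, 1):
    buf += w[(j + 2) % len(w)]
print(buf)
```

j=0: add w[2]='d' → 'd'
j=1: add w[3]='c' → 'dc'
j=2: add w[4]='h' → 'dch'
j=3: add w[5]='l' → 'dchl'
j=4: add w[6]='r' → 'dchlr'
j=5: add w[7]='e' → 'dchlre'

dchlre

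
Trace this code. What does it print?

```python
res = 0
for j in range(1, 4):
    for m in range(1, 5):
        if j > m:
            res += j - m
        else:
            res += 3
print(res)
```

j=1,m=1: not 1>1, res = 0+3 = 3
j=1,m=2: not 1>2, res = 3+3 = 6
j=1,m=3: not 1>3, res = 6+3 = 9
j=1,m=4: not 1>4, res = 9+3 = 12
j=2,m=1: 2>1, res = 12+1 = 13
j=2,m=2: not 2>2, res = 13+3 = 16
j=2,m=3: not 2>3, res = 16+3 = 19
j=2,m=4: not 2>4, res = 19+3 = 22
j=3,m=1: 3>1, res = 22+2 = 24
j=3,m=2: 3>2, res = 24+1 = 25
j=3,m=3: not 3>3, res = 25+3 = 28
j=3,m=4: not 3>4, res = 28+3 = 31

31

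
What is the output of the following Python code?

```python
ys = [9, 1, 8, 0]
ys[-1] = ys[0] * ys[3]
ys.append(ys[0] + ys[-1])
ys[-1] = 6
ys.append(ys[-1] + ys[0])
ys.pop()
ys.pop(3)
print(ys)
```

ys[-1] = ys[0]*ys[3] = 9*0 = 0 → [9, 1, 8, 0]
append ys[0]+ys[-1] = 9+0 = 9 → [9, 1, 8, 0, 9]
ys[-1] = 6 → [9, 1, 8, 0, 6]
append ys[-1]+ys[0] = 6+9 = 15 → [9, 1, 8, 0, 6, 15]
pop() removes 15 → [9, 1, 8, 0, 6]
pop(3) removes 0 → [9, 1, 8, 6]

[9, 1, 8, 6]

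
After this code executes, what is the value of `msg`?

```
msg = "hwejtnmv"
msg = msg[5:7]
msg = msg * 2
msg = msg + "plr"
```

'nmnmplr'

slice [5:7] → 'nm'
repeat ×2 → 'nmnm'
+ 'plr' → 'nmnmplr'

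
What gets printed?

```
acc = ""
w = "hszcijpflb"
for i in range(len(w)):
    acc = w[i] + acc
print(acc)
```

i=0: prepend 'h' → 'h'
i=1: prepend 's' → 'sh'
i=2: prepend 'z' → 'zsh'
i=3: prepend 'c' → 'czsh'
i=4: prepend 'i' → 'iczsh'
i=5: prepend 'j' → 'jiczsh'
i=6: prepend 'p' → 'pjiczsh'
i=7: prepend 'f' → 'fpjiczsh'
i=8: prepend 'l' → 'lfpjiczsh'
i=9: prepend 'b' → 'blfpjiczsh'

blfpjiczsh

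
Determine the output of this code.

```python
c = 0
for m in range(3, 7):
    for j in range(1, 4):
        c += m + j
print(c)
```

78

m=3,j=1: c = 0+4 = 4
m=3,j=2: c = 4+5 = 9
m=3,j=3: c = 9+6 = 15
m=4,j=1: c = 15+5 = 20
m=4,j=2: c = 20+6 = 26
m=4,j=3: c = 26+7 = 33
m=5,j=1: c = 33+6 = 39
m=5,j=2: c = 39+7 = 46
m=5,j=3: c = 46+8 = 54
m=6,j=1: c = 54+7 = 61
m=6,j=2: c = 61+8 = 69
m=6,j=3: c = 69+9 = 78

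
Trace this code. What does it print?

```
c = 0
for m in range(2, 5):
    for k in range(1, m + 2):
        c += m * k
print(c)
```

102

m=2,k=1: c = 0+2 = 2
m=2,k=2: c = 2+4 = 6
m=2,k=3: c = 6+6 = 12
m=3,k=1: c = 12+3 = 15
m=3,k=2: c = 15+6 = 21
m=3,k=3: c = 21+9 = 30
m=3,k=4: c = 30+12 = 42
m=4,k=1: c = 42+4 = 46
m=4,k=2: c = 46+8 = 54
m=4,k=3: c = 54+12 = 66
m=4,k=4: c = 66+16 = 82
m=4,k=5: c = 82+20 = 102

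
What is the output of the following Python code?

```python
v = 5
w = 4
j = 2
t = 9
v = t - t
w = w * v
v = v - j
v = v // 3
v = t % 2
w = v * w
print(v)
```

v = 9-9 = 0
w = 4*0 = 0
v = 0-2 = -2
v = (-2)//3 = -1
v = 9%2 = 1
w = 1*0 = 0

1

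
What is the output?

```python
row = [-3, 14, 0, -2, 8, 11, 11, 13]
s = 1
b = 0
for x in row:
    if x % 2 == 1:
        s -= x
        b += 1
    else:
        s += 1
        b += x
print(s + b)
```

-3

x=-3: odd, s = 1-(-3) = 4; b=1
x=14: not odd, s = 4+1 = 5; b=15
x=0: not odd, s = 5+1 = 6; b=15
x=-2: not odd, s = 6+1 = 7; b=13
x=8: not odd, s = 7+1 = 8; b=21
x=11: odd, s = 8-11 = -3; b=22
x=11: odd, s = (-3)-11 = -14; b=23
x=13: odd, s = (-14)-13 = -27; b=24
s+b = (-27)+24 = -3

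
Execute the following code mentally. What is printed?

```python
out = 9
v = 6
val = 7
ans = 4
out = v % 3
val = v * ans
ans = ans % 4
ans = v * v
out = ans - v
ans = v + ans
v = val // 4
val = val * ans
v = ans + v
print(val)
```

out = 6%3 = 0
val = 6*4 = 24
ans = 4%4 = 0
ans = 6*6 = 36
out = 36-6 = 30
ans = 6+36 = 42
v = 24//4 = 6
val = 24*42 = 1008
v = 42+6 = 48

1008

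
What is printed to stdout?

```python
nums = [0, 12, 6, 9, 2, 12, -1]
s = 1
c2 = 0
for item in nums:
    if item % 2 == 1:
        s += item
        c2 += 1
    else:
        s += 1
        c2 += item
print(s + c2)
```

item=0: not odd, s = 1+1 = 2; c2=0
item=12: not odd, s = 2+1 = 3; c2=12
item=6: not odd, s = 3+1 = 4; c2=18
item=9: odd, s = 4+9 = 13; c2=19
item=2: not odd, s = 13+1 = 14; c2=21
item=12: not odd, s = 14+1 = 15; c2=33
item=-1: odd, s = 15+(-1) = 14; c2=34
s+c2 = 14+34 = 48

48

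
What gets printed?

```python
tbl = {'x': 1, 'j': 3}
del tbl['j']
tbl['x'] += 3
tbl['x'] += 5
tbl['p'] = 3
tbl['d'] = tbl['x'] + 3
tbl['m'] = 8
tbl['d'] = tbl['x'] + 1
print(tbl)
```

{'x': 9, 'p': 3, 'd': 10, 'm': 8}

del 'j' → {'x': 1}
tbl['x'] = 1+3 = 4 → {'x': 4}
tbl['x'] = 4+5 = 9 → {'x': 9}
tbl['p'] = 3 → {'x': 9, 'p': 3}
tbl['d'] = tbl['x']+3 = 12 → {'x': 9, 'p': 3, 'd': 12}
tbl['m'] = 8 → {'x': 9, 'p': 3, 'd': 12, 'm': 8}
tbl['d'] = tbl['x']+1 = 10 → {'x': 9, 'p': 3, 'd': 10, 'm': 8}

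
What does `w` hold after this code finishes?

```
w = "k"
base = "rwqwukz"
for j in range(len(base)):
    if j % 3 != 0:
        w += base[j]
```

'kwquk'

j=0: skip
j=1: add 'w' → 'kw'
j=2: add 'q' → 'kwq'
j=3: skip
j=4: add 'u' → 'kwqu'
j=5: add 'k' → 'kwquk'
j=6: skip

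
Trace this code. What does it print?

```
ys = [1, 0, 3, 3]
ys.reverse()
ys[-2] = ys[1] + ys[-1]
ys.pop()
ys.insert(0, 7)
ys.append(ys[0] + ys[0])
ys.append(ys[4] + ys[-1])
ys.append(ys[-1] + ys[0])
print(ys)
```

reverse → [3, 3, 0, 1]
ys[-2] = ys[1]+ys[-1] = 3+1 = 4 → [3, 3, 4, 1]
pop() removes 1 → [3, 3, 4]
insert 7 at 0 → [7, 3, 3, 4]
append ys[0]+ys[0] = 7+7 = 14 → [7, 3, 3, 4, 14]
append ys[4]+ys[-1] = 14+14 = 28 → [7, 3, 3, 4, 14, 28]
append ys[-1]+ys[0] = 28+7 = 35 → [7, 3, 3, 4, 14, 28, 35]

[7, 3, 3, 4, 14, 28, 35]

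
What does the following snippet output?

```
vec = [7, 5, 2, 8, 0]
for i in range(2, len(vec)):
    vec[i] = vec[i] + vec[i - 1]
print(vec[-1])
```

15

i=2: vec[2] = 2+5 = 7 → [7, 5, 7, 8, 0]
i=3: vec[3] = 8+7 = 15 → [7, 5, 7, 15, 0]
i=4: vec[4] = 0+15 = 15 → [7, 5, 7, 15, 15]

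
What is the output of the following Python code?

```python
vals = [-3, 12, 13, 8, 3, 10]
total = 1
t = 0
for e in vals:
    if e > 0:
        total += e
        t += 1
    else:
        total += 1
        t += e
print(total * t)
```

e=-3: not >0, total = 1+1 = 2; t=-3
e=12: >0, total = 2+12 = 14; t=-2
e=13: >0, total = 14+13 = 27; t=-1
e=8: >0, total = 27+8 = 35; t=0
e=3: >0, total = 35+3 = 38; t=1
e=10: >0, total = 38+10 = 48; t=2
total*t = 48*2 = 96

96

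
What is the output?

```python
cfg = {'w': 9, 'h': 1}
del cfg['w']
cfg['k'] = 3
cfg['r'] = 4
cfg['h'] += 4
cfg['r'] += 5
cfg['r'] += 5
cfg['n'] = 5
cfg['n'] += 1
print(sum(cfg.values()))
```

del 'w' → {'h': 1}
cfg['k'] = 3 → {'h': 1, 'k': 3}
cfg['r'] = 4 → {'h': 1, 'k': 3, 'r': 4}
cfg['h'] = 1+4 = 5 → {'h': 5, 'k': 3, 'r': 4}
cfg['r'] = 4+5 = 9 → {'h': 5, 'k': 3, 'r': 9}
cfg['r'] = 9+5 = 14 → {'h': 5, 'k': 3, 'r': 14}
cfg['n'] = 5 → {'h': 5, 'k': 3, 'r': 14, 'n': 5}
cfg['n'] = 5+1 = 6 → {'h': 5, 'k': 3, 'r': 14, 'n': 6}
sum of values = 28

28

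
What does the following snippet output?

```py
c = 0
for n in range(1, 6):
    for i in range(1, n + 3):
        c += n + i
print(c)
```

n=1,i=1: c = 0+2 = 2
n=1,i=2: c = 2+3 = 5
n=1,i=3: c = 5+4 = 9
n=2,i=1: c = 9+3 = 12
n=2,i=2: c = 12+4 = 16
n=2,i=3: c = 16+5 = 21
n=2,i=4: c = 21+6 = 27
n=3,i=1: c = 27+4 = 31
n=3,i=2: c = 31+5 = 36
n=3,i=3: c = 36+6 = 42
n=3,i=4: c = 42+7 = 49
n=3,i=5: c = 49+8 = 57
n=4,i=1: c = 57+5 = 62
n=4,i=2: c = 62+6 = 68
n=4,i=3: c = 68+7 = 75
n=4,i=4: c = 75+8 = 83
n=4,i=5: c = 83+9 = 92
n=4,i=6: c = 92+10 = 102
n=5,i=1: c = 102+6 = 108
n=5,i=2: c = 108+7 = 115
n=5,i=3: c = 115+8 = 123
n=5,i=4: c = 123+9 = 132
n=5,i=5: c = 132+10 = 142
n=5,i=6: c = 142+11 = 153
n=5,i=7: c = 153+12 = 165

165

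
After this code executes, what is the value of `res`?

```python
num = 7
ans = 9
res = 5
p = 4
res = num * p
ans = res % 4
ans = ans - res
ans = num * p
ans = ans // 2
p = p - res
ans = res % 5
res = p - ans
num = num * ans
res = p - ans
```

-27

res = 7*4 = 28
ans = 28%4 = 0
ans = 0-28 = -28
ans = 7*4 = 28
ans = 28//2 = 14
p = 4-28 = -24
ans = 28%5 = 3
res = (-24)-3 = -27
num = 7*3 = 21
res = (-24)-3 = -27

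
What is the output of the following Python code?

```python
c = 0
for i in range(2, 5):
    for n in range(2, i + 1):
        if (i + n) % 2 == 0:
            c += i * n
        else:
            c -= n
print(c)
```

i=2,n=2: even sum, c = 0+4 = 4
i=3,n=2: odd sum, c = 4-2 = 2
i=3,n=3: even sum, c = 2+9 = 11
i=4,n=2: even sum, c = 11+8 = 19
i=4,n=3: odd sum, c = 19-3 = 16
i=4,n=4: even sum, c = 16+16 = 32

32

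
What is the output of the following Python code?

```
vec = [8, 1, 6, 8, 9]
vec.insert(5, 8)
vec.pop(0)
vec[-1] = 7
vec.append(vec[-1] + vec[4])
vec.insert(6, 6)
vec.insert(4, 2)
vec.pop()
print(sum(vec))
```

insert 8 at 5 → [8, 1, 6, 8, 9, 8]
pop(0) removes 8 → [1, 6, 8, 9, 8]
vec[-1] = 7 → [1, 6, 8, 9, 7]
append vec[-1]+vec[4] = 7+7 = 14 → [1, 6, 8, 9, 7, 14]
insert 6 at 6 → [1, 6, 8, 9, 7, 14, 6]
insert 2 at 4 → [1, 6, 8, 9, 2, 7, 14, 6]
pop() removes 6 → [1, 6, 8, 9, 2, 7, 14]
sum = 47

47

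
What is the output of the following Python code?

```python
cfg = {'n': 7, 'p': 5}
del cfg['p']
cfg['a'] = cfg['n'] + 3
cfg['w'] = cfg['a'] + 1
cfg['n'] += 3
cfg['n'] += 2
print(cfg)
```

{'n': 12, 'a': 10, 'w': 11}

del 'p' → {'n': 7}
cfg['a'] = cfg['n']+3 = 10 → {'n': 7, 'a': 10}
cfg['w'] = cfg['a']+1 = 11 → {'n': 7, 'a': 10, 'w': 11}
cfg['n'] = 7+3 = 10 → {'n': 10, 'a': 10, 'w': 11}
cfg['n'] = 10+2 = 12 → {'n': 12, 'a': 10, 'w': 11}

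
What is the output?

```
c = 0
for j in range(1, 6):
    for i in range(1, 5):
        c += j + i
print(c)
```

110

j=1,i=1: c = 0+2 = 2
j=1,i=2: c = 2+3 = 5
j=1,i=3: c = 5+4 = 9
j=1,i=4: c = 9+5 = 14
j=2,i=1: c = 14+3 = 17
j=2,i=2: c = 17+4 = 21
j=2,i=3: c = 21+5 = 26
j=2,i=4: c = 26+6 = 32
j=3,i=1: c = 32+4 = 36
j=3,i=2: c = 36+5 = 41
j=3,i=3: c = 41+6 = 47
j=3,i=4: c = 47+7 = 54
j=4,i=1: c = 54+5 = 59
j=4,i=2: c = 59+6 = 65
j=4,i=3: c = 65+7 = 72
j=4,i=4: c = 72+8 = 80
j=5,i=1: c = 80+6 = 86
j=5,i=2: c = 86+7 = 93
j=5,i=3: c = 93+8 = 101
j=5,i=4: c = 101+9 = 110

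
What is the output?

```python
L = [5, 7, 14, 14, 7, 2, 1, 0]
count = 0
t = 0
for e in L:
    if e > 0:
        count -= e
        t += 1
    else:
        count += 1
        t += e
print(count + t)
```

-42

e=5: >0, count = 0-5 = -5; t=1
e=7: >0, count = (-5)-7 = -12; t=2
e=14: >0, count = (-12)-14 = -26; t=3
e=14: >0, count = (-26)-14 = -40; t=4
e=7: >0, count = (-40)-7 = -47; t=5
e=2: >0, count = (-47)-2 = -49; t=6
e=1: >0, count = (-49)-1 = -50; t=7
e=0: not >0, count = (-50)+1 = -49; t=7
count+t = (-49)+7 = -42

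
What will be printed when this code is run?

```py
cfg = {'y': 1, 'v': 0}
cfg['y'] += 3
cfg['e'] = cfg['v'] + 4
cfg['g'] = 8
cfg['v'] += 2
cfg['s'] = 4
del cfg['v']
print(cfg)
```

{'y': 4, 'e': 4, 'g': 8, 's': 4}

cfg['y'] = 1+3 = 4 → {'y': 4, 'v': 0}
cfg['e'] = cfg['v']+4 = 4 → {'y': 4, 'v': 0, 'e': 4}
cfg['g'] = 8 → {'y': 4, 'v': 0, 'e': 4, 'g': 8}
cfg['v'] = 0+2 = 2 → {'y': 4, 'v': 2, 'e': 4, 'g': 8}
cfg['s'] = 4 → {'y': 4, 'v': 2, 'e': 4, 'g': 8, 's': 4}
del 'v' → {'y': 4, 'e': 4, 'g': 8, 's': 4}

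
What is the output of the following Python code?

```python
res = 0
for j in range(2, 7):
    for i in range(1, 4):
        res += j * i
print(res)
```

j=2,i=1: res = 0+2 = 2
j=2,i=2: res = 2+4 = 6
j=2,i=3: res = 6+6 = 12
j=3,i=1: res = 12+3 = 15
j=3,i=2: res = 15+6 = 21
j=3,i=3: res = 21+9 = 30
j=4,i=1: res = 30+4 = 34
j=4,i=2: res = 34+8 = 42
j=4,i=3: res = 42+12 = 54
j=5,i=1: res = 54+5 = 59
j=5,i=2: res = 59+10 = 69
j=5,i=3: res = 69+15 = 84
j=6,i=1: res = 84+6 = 90
j=6,i=2: res = 90+12 = 102
j=6,i=3: res = 102+18 = 120

120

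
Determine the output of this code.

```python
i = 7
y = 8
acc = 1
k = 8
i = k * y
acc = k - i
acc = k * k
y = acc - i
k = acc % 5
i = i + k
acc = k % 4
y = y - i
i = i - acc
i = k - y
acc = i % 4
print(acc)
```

0

i = 8*8 = 64
acc = 8-64 = -56
acc = 8*8 = 64
y = 64-64 = 0
k = 64%5 = 4
i = 64+4 = 68
acc = 4%4 = 0
y = 0-68 = -68
i = 68-0 = 68
i = 4-(-68) = 72
acc = 72%4 = 0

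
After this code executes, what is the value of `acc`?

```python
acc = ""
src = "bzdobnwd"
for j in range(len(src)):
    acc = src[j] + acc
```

j=0: prepend 'b' → 'b'
j=1: prepend 'z' → 'zb'
j=2: prepend 'd' → 'dzb'
j=3: prepend 'o' → 'odzb'
j=4: prepend 'b' → 'bodzb'
j=5: prepend 'n' → 'nbodzb'
j=6: prepend 'w' → 'wnbodzb'
j=7: prepend 'd' → 'dwnbodzb'

'dwnbodzb'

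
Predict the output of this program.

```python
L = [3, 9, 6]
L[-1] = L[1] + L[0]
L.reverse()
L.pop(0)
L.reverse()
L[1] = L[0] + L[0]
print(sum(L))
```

L[-1] = L[1]+L[0] = 9+3 = 12 → [3, 9, 12]
reverse → [12, 9, 3]
pop(0) removes 12 → [9, 3]
reverse → [3, 9]
L[1] = L[0]+L[0] = 3+3 = 6 → [3, 6]
sum = 9

9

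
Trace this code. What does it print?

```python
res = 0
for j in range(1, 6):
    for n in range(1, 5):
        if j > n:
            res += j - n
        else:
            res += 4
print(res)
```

60

j=1,n=1: not 1>1, res = 0+4 = 4
j=1,n=2: not 1>2, res = 4+4 = 8
j=1,n=3: not 1>3, res = 8+4 = 12
j=1,n=4: not 1>4, res = 12+4 = 16
j=2,n=1: 2>1, res = 16+1 = 17
j=2,n=2: not 2>2, res = 17+4 = 21
j=2,n=3: not 2>3, res = 21+4 = 25
j=2,n=4: not 2>4, res = 25+4 = 29
j=3,n=1: 3>1, res = 29+2 = 31
j=3,n=2: 3>2, res = 31+1 = 32
j=3,n=3: not 3>3, res = 32+4 = 36
j=3,n=4: not 3>4, res = 36+4 = 40
j=4,n=1: 4>1, res = 40+3 = 43
j=4,n=2: 4>2, res = 43+2 = 45
j=4,n=3: 4>3, res = 45+1 = 46
j=4,n=4: not 4>4, res = 46+4 = 50
j=5,n=1: 5>1, res = 50+4 = 54
j=5,n=2: 5>2, res = 54+3 = 57
j=5,n=3: 5>3, res = 57+2 = 59
j=5,n=4: 5>4, res = 59+1 = 60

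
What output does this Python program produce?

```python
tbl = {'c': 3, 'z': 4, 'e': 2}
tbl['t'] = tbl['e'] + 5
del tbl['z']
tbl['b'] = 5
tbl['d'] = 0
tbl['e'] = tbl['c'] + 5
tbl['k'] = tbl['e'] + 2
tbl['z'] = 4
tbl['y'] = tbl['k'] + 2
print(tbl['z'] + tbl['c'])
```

7

tbl['t'] = tbl['e']+5 = 7 → {'c': 3, 'z': 4, 'e': 2, 't': 7}
del 'z' → {'c': 3, 'e': 2, 't': 7}
tbl['b'] = 5 → {'c': 3, 'e': 2, 't': 7, 'b': 5}
tbl['d'] = 0 → {'c': 3, 'e': 2, 't': 7, 'b': 5, 'd': 0}
tbl['e'] = tbl['c']+5 = 8 → {'c': 3, 'e': 8, 't': 7, 'b': 5, 'd': 0}
tbl['k'] = tbl['e']+2 = 10 → {'c': 3, 'e': 8, 't': 7, 'b': 5, 'd': 0, 'k': 10}
tbl['z'] = 4 → {'c': 3, 'e': 8, 't': 7, 'b': 5, 'd': 0, 'k': 10, 'z': 4}
tbl['y'] = tbl['k']+2 = 12 → {'c': 3, 'e': 8, 't': 7, 'b': 5, 'd': 0, 'k': 10, 'z': 4, 'y': 12}
tbl['z']+tbl['c'] = 4+3 = 7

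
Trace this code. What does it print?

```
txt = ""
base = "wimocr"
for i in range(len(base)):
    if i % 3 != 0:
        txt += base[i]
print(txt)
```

i=0: skip
i=1: add 'i' → 'i'
i=2: add 'm' → 'im'
i=3: skip
i=4: add 'c' → 'imc'
i=5: add 'r' → 'imcr'

imcr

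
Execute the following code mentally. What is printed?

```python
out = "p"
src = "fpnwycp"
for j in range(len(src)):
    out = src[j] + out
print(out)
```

pcywnpfp

j=0: prepend 'f' → 'fp'
j=1: prepend 'p' → 'pfp'
j=2: prepend 'n' → 'npfp'
j=3: prepend 'w' → 'wnpfp'
j=4: prepend 'y' → 'ywnpfp'
j=5: prepend 'c' → 'cywnpfp'
j=6: prepend 'p' → 'pcywnpfp'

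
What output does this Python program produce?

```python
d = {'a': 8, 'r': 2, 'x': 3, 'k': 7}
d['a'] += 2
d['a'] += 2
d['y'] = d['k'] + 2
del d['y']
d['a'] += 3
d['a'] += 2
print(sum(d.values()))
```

d['a'] = 8+2 = 10 → {'a': 10, 'r': 2, 'x': 3, 'k': 7}
d['a'] = 10+2 = 12 → {'a': 12, 'r': 2, 'x': 3, 'k': 7}
d['y'] = d['k']+2 = 9 → {'a': 12, 'r': 2, 'x': 3, 'k': 7, 'y': 9}
del 'y' → {'a': 12, 'r': 2, 'x': 3, 'k': 7}
d['a'] = 12+3 = 15 → {'a': 15, 'r': 2, 'x': 3, 'k': 7}
d['a'] = 15+2 = 17 → {'a': 17, 'r': 2, 'x': 3, 'k': 7}
sum of values = 29

29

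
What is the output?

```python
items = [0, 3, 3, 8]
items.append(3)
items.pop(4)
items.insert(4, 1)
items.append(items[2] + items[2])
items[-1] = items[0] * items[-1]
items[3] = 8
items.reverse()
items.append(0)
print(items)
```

[0, 1, 8, 3, 3, 0, 0]

append 3 → [0, 3, 3, 8, 3]
pop(4) removes 3 → [0, 3, 3, 8]
insert 1 at 4 → [0, 3, 3, 8, 1]
append items[2]+items[2] = 3+3 = 6 → [0, 3, 3, 8, 1, 6]
items[-1] = items[0]*items[-1] = 0*6 = 0 → [0, 3, 3, 8, 1, 0]
items[3] = 8 → [0, 3, 3, 8, 1, 0]
reverse → [0, 1, 8, 3, 3, 0]
append 0 → [0, 1, 8, 3, 3, 0, 0]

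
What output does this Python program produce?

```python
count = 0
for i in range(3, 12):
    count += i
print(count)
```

i=3: count = 0+3 = 3
i=4: count = 3+4 = 7
i=5: count = 7+5 = 12
i=6: count = 12+6 = 18
i=7: count = 18+7 = 25
i=8: count = 25+8 = 33
i=9: count = 33+9 = 42
i=10: count = 42+10 = 52
i=11: count = 52+11 = 63

63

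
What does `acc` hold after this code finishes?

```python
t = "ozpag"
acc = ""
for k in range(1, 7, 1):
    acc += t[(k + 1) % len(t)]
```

k=1: add t[2]='p' → 'p'
k=2: add t[3]='a' → 'pa'
k=3: add t[4]='g' → 'pag'
k=4: add t[0]='o' → 'pago'
k=5: add t[1]='z' → 'pagoz'
k=6: add t[2]='p' → 'pagozp'

'pagozp'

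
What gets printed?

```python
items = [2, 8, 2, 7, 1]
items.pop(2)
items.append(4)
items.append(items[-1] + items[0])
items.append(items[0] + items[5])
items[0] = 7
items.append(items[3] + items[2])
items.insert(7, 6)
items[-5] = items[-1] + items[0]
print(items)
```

[7, 8, 7, 1, 15, 6, 8, 6, 8]

pop(2) removes 2 → [2, 8, 7, 1]
append 4 → [2, 8, 7, 1, 4]
append items[-1]+items[0] = 4+2 = 6 → [2, 8, 7, 1, 4, 6]
append items[0]+items[5] = 2+6 = 8 → [2, 8, 7, 1, 4, 6, 8]
items[0] = 7 → [7, 8, 7, 1, 4, 6, 8]
append items[3]+items[2] = 1+7 = 8 → [7, 8, 7, 1, 4, 6, 8, 8]
insert 6 at 7 → [7, 8, 7, 1, 4, 6, 8, 6, 8]
items[-5] = items[-1]+items[0] = 8+7 = 15 → [7, 8, 7, 1, 15, 6, 8, 6, 8]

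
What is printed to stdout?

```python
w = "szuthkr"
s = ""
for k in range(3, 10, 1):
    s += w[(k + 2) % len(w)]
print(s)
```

krszuth

k=3: add w[5]='k' → 'k'
k=4: add w[6]='r' → 'kr'
k=5: add w[0]='s' → 'krs'
k=6: add w[1]='z' → 'krsz'
k=7: add w[2]='u' → 'krszu'
k=8: add w[3]='t' → 'krszut'
k=9: add w[4]='h' → 'krszuth'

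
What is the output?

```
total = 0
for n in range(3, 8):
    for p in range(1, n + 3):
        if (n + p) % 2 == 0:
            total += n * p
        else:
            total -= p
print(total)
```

n=3,p=1: even sum, total = 0+3 = 3
n=3,p=2: odd sum, total = 3-2 = 1
n=3,p=3: even sum, total = 1+9 = 10
n=3,p=4: odd sum, total = 10-4 = 6
n=3,p=5: even sum, total = 6+15 = 21
n=4,p=1: odd sum, total = 21-1 = 20
n=4,p=2: even sum, total = 20+8 = 28
n=4,p=3: odd sum, total = 28-3 = 25
n=4,p=4: even sum, total = 25+16 = 41
n=4,p=5: odd sum, total = 41-5 = 36
n=4,p=6: even sum, total = 36+24 = 60
n=5,p=1: even sum, total = 60+5 = 65
n=5,p=2: odd sum, total = 65-2 = 63
n=5,p=3: even sum, total = 63+15 = 78
n=5,p=4: odd sum, total = 78-4 = 74
n=5,p=5: even sum, total = 74+25 = 99
n=5,p=6: odd sum, total = 99-6 = 93
n=5,p=7: even sum, total = 93+35 = 128
n=6,p=1: odd sum, total = 128-1 = 127
n=6,p=2: even sum, total = 127+12 = 139
n=6,p=3: odd sum, total = 139-3 = 136
n=6,p=4: even sum, total = 136+24 = 160
n=6,p=5: odd sum, total = 160-5 = 155
n=6,p=6: even sum, total = 155+36 = 191
n=6,p=7: odd sum, total = 191-7 = 184
n=6,p=8: even sum, total = 184+48 = 232
n=7,p=1: even sum, total = 232+7 = 239
n=7,p=2: odd sum, total = 239-2 = 237
n=7,p=3: even sum, total = 237+21 = 258
n=7,p=4: odd sum, total = 258-4 = 254
n=7,p=5: even sum, total = 254+35 = 289
n=7,p=6: odd sum, total = 289-6 = 283
n=7,p=7: even sum, total = 283+49 = 332
n=7,p=8: odd sum, total = 332-8 = 324
n=7,p=9: even sum, total = 324+63 = 387

387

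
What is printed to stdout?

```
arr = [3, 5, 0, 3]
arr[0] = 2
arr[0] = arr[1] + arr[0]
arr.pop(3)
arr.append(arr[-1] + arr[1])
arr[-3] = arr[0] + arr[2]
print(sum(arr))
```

arr[0] = 2 → [2, 5, 0, 3]
arr[0] = arr[1]+arr[0] = 5+2 = 7 → [7, 5, 0, 3]
pop(3) removes 3 → [7, 5, 0]
append arr[-1]+arr[1] = 0+5 = 5 → [7, 5, 0, 5]
arr[-3] = arr[0]+arr[2] = 7+0 = 7 → [7, 7, 0, 5]
sum = 19

19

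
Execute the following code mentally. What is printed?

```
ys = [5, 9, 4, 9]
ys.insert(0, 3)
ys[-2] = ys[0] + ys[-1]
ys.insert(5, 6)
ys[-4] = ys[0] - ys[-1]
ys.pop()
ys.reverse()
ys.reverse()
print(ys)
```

[3, 5, -3, 12, 9]

insert 3 at 0 → [3, 5, 9, 4, 9]
ys[-2] = ys[0]+ys[-1] = 3+9 = 12 → [3, 5, 9, 12, 9]
insert 6 at 5 → [3, 5, 9, 12, 9, 6]
ys[-4] = ys[0]-ys[-1] = 3-6 = -3 → [3, 5, -3, 12, 9, 6]
pop() removes 6 → [3, 5, -3, 12, 9]
reverse → [9, 12, -3, 5, 3]
reverse → [3, 5, -3, 12, 9]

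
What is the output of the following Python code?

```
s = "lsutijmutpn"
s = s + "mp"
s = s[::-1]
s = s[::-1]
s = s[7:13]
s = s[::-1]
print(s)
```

+ 'mp' → 'lsutijmutpnmp'
reverse → 'pmnptumjitusl'
reverse → 'lsutijmutpnmp'
slice [7:13] → 'utpnmp'
reverse → 'pmnptu'

pmnptu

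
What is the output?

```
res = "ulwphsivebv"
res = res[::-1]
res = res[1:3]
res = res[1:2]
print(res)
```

e

reverse → 'vbevishpwlu'
slice [1:3] → 'be'
slice [1:2] → 'e'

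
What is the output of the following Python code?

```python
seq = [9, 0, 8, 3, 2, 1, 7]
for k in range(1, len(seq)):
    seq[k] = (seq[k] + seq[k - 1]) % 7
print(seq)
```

k=1: seq[1] = (0+9)%7 = 2 → [9, 2, 8, 3, 2, 1, 7]
k=2: seq[2] = (8+2)%7 = 3 → [9, 2, 3, 3, 2, 1, 7]
k=3: seq[3] = (3+3)%7 = 6 → [9, 2, 3, 6, 2, 1, 7]
k=4: seq[4] = (2+6)%7 = 1 → [9, 2, 3, 6, 1, 1, 7]
k=5: seq[5] = (1+1)%7 = 2 → [9, 2, 3, 6, 1, 2, 7]
k=6: seq[6] = (7+2)%7 = 2 → [9, 2, 3, 6, 1, 2, 2]

[9, 2, 3, 6, 1, 2, 2]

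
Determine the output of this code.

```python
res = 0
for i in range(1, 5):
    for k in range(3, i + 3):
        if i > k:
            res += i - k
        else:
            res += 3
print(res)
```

28

i=1,k=3: not 1>3, res = 0+3 = 3
i=2,k=3: not 2>3, res = 3+3 = 6
i=2,k=4: not 2>4, res = 6+3 = 9
i=3,k=3: not 3>3, res = 9+3 = 12
i=3,k=4: not 3>4, res = 12+3 = 15
i=3,k=5: not 3>5, res = 15+3 = 18
i=4,k=3: 4>3, res = 18+1 = 19
i=4,k=4: not 4>4, res = 19+3 = 22
i=4,k=5: not 4>5, res = 22+3 = 25
i=4,k=6: not 4>6, res = 25+3 = 28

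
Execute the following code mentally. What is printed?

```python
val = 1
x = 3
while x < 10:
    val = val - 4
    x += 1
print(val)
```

-27

x=3: val = 1-4 = -3
x=4: val = (-3)-4 = -7
x=5: val = (-7)-4 = -11
x=6: val = (-11)-4 = -15
x=7: val = (-15)-4 = -19
x=8: val = (-19)-4 = -23
x=9: val = (-23)-4 = -27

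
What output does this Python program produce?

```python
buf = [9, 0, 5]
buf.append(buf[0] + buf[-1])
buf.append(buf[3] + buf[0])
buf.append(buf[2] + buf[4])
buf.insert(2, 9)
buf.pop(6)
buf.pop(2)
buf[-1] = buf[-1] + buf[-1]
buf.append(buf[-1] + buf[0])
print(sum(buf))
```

append buf[0]+buf[-1] = 9+5 = 14 → [9, 0, 5, 14]
append buf[3]+buf[0] = 14+9 = 23 → [9, 0, 5, 14, 23]
append buf[2]+buf[4] = 5+23 = 28 → [9, 0, 5, 14, 23, 28]
insert 9 at 2 → [9, 0, 9, 5, 14, 23, 28]
pop(6) removes 28 → [9, 0, 9, 5, 14, 23]
pop(2) removes 9 → [9, 0, 5, 14, 23]
buf[-1] = buf[-1]+buf[-1] = 23+23 = 46 → [9, 0, 5, 14, 46]
append buf[-1]+buf[0] = 46+9 = 55 → [9, 0, 5, 14, 46, 55]
sum = 129

129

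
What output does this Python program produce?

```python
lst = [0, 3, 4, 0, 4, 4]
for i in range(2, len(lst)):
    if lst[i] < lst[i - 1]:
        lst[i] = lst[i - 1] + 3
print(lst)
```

i=2: 4>=3, unchanged → [0, 3, 4, 0, 4, 4]
i=3: 0<4, lst[3] = 4+3 = 7 → [0, 3, 4, 7, 4, 4]
i=4: 4<7, lst[4] = 7+3 = 10 → [0, 3, 4, 7, 10, 4]
i=5: 4<10, lst[5] = 10+3 = 13 → [0, 3, 4, 7, 10, 13]

[0, 3, 4, 7, 10, 13]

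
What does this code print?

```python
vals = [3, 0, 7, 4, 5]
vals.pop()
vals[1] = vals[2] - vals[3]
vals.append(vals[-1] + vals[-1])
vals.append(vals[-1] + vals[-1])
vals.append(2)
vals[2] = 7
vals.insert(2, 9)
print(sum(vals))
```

52

pop() removes 5 → [3, 0, 7, 4]
vals[1] = vals[2]-vals[3] = 7-4 = 3 → [3, 3, 7, 4]
append vals[-1]+vals[-1] = 4+4 = 8 → [3, 3, 7, 4, 8]
append vals[-1]+vals[-1] = 8+8 = 16 → [3, 3, 7, 4, 8, 16]
append 2 → [3, 3, 7, 4, 8, 16, 2]
vals[2] = 7 → [3, 3, 7, 4, 8, 16, 2]
insert 9 at 2 → [3, 3, 9, 7, 4, 8, 16, 2]
sum = 52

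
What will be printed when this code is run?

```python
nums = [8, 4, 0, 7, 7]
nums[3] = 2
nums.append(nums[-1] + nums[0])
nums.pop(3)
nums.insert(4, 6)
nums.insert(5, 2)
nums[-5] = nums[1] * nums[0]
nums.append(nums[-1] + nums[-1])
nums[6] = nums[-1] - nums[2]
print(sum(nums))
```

87

nums[3] = 2 → [8, 4, 0, 2, 7]
append nums[-1]+nums[0] = 7+8 = 15 → [8, 4, 0, 2, 7, 15]
pop(3) removes 2 → [8, 4, 0, 7, 15]
insert 6 at 4 → [8, 4, 0, 7, 6, 15]
insert 2 at 5 → [8, 4, 0, 7, 6, 2, 15]
nums[-5] = nums[1]*nums[0] = 4*8 = 32 → [8, 4, 32, 7, 6, 2, 15]
append nums[-1]+nums[-1] = 15+15 = 30 → [8, 4, 32, 7, 6, 2, 15, 30]
nums[6] = nums[-1]-nums[2] = 30-32 = -2 → [8, 4, 32, 7, 6, 2, -2, 30]
sum = 87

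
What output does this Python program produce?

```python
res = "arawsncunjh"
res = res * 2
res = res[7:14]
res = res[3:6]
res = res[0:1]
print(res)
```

h

repeat ×2 → 'arawsncunjharawsncunjh'
slice [7:14] → 'unjhara'
slice [3:6] → 'har'
slice [0:1] → 'h'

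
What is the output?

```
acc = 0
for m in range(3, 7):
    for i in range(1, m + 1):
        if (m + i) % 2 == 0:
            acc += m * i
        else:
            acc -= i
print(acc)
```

m=3,i=1: even sum, acc = 0+3 = 3
m=3,i=2: odd sum, acc = 3-2 = 1
m=3,i=3: even sum, acc = 1+9 = 10
m=4,i=1: odd sum, acc = 10-1 = 9
m=4,i=2: even sum, acc = 9+8 = 17
m=4,i=3: odd sum, acc = 17-3 = 14
m=4,i=4: even sum, acc = 14+16 = 30
m=5,i=1: even sum, acc = 30+5 = 35
m=5,i=2: odd sum, acc = 35-2 = 33
m=5,i=3: even sum, acc = 33+15 = 48
m=5,i=4: odd sum, acc = 48-4 = 44
m=5,i=5: even sum, acc = 44+25 = 69
m=6,i=1: odd sum, acc = 69-1 = 68
m=6,i=2: even sum, acc = 68+12 = 80
m=6,i=3: odd sum, acc = 80-3 = 77
m=6,i=4: even sum, acc = 77+24 = 101
m=6,i=5: odd sum, acc = 101-5 = 96
m=6,i=6: even sum, acc = 96+36 = 132

132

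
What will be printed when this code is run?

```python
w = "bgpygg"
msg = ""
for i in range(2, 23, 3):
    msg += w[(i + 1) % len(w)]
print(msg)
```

i=2: add w[3]='y' → 'y'
i=5: add w[0]='b' → 'yb'
i=8: add w[3]='y' → 'yby'
i=11: add w[0]='b' → 'ybyb'
i=14: add w[3]='y' → 'ybyby'
i=17: add w[0]='b' → 'ybybyb'
i=20: add w[3]='y' → 'ybybyby'

ybybyby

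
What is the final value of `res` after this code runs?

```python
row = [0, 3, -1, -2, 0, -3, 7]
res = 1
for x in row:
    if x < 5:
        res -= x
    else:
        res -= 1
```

x=0: <5, res = 1-0 = 1
x=3: <5, res = 1-3 = -2
x=-1: <5, res = (-2)-(-1) = -1
x=-2: <5, res = (-1)-(-2) = 1
x=0: <5, res = 1-0 = 1
x=-3: <5, res = 1-(-3) = 4
x=7: not <5, res = 4-1 = 3

3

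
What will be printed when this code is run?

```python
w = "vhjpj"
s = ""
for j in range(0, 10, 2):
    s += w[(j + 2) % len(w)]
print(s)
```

jjhpv

j=0: add w[2]='j' → 'j'
j=2: add w[4]='j' → 'jj'
j=4: add w[1]='h' → 'jjh'
j=6: add w[3]='p' → 'jjhp'
j=8: add w[0]='v' → 'jjhpv'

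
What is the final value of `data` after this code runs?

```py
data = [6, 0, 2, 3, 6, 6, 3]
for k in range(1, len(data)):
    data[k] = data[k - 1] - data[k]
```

[6, 6, 4, 1, -5, -11, -14]

k=1: data[1] = 6-0 = 6 → [6, 6, 2, 3, 6, 6, 3]
k=2: data[2] = 6-2 = 4 → [6, 6, 4, 3, 6, 6, 3]
k=3: data[3] = 4-3 = 1 → [6, 6, 4, 1, 6, 6, 3]
k=4: data[4] = 1-6 = -5 → [6, 6, 4, 1, -5, 6, 3]
k=5: data[5] = (-5)-6 = -11 → [6, 6, 4, 1, -5, -11, 3]
k=6: data[6] = (-11)-3 = -14 → [6, 6, 4, 1, -5, -11, -14]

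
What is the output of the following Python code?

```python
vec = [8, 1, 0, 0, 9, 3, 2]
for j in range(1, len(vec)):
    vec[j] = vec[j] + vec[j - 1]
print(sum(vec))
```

j=1: vec[1] = 1+8 = 9 → [8, 9, 0, 0, 9, 3, 2]
j=2: vec[2] = 0+9 = 9 → [8, 9, 9, 0, 9, 3, 2]
j=3: vec[3] = 0+9 = 9 → [8, 9, 9, 9, 9, 3, 2]
j=4: vec[4] = 9+9 = 18 → [8, 9, 9, 9, 18, 3, 2]
j=5: vec[5] = 3+18 = 21 → [8, 9, 9, 9, 18, 21, 2]
j=6: vec[6] = 2+21 = 23 → [8, 9, 9, 9, 18, 21, 23]
sum = 97

97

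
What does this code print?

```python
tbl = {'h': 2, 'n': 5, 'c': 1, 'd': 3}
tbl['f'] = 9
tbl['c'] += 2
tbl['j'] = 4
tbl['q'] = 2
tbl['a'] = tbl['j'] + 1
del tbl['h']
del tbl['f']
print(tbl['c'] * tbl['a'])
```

15

tbl['f'] = 9 → {'h': 2, 'n': 5, 'c': 1, 'd': 3, 'f': 9}
tbl['c'] = 1+2 = 3 → {'h': 2, 'n': 5, 'c': 3, 'd': 3, 'f': 9}
tbl['j'] = 4 → {'h': 2, 'n': 5, 'c': 3, 'd': 3, 'f': 9, 'j': 4}
tbl['q'] = 2 → {'h': 2, 'n': 5, 'c': 3, 'd': 3, 'f': 9, 'j': 4, 'q': 2}
tbl['a'] = tbl['j']+1 = 5 → {'h': 2, 'n': 5, 'c': 3, 'd': 3, 'f': 9, 'j': 4, 'q': 2, 'a': 5}
del 'h' → {'n': 5, 'c': 3, 'd': 3, 'f': 9, 'j': 4, 'q': 2, 'a': 5}
del 'f' → {'n': 5, 'c': 3, 'd': 3, 'j': 4, 'q': 2, 'a': 5}
tbl['c']*tbl['a'] = 3*5 = 15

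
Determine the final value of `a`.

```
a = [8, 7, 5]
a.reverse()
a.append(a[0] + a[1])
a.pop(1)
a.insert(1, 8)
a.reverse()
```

reverse → [5, 7, 8]
append a[0]+a[1] = 5+7 = 12 → [5, 7, 8, 12]
pop(1) removes 7 → [5, 8, 12]
insert 8 at 1 → [5, 8, 8, 12]
reverse → [12, 8, 8, 5]

[12, 8, 8, 5]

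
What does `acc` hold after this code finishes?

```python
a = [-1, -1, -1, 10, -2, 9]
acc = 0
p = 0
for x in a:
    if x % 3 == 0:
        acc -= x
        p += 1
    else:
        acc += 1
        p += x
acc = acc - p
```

-10

x=-1: not %3==0, acc = 0+1 = 1; p=-1
x=-1: not %3==0, acc = 1+1 = 2; p=-2
x=-1: not %3==0, acc = 2+1 = 3; p=-3
x=10: not %3==0, acc = 3+1 = 4; p=7
x=-2: not %3==0, acc = 4+1 = 5; p=5
x=9: %3==0, acc = 5-9 = -4; p=6
acc-p = (-4)-6 = -10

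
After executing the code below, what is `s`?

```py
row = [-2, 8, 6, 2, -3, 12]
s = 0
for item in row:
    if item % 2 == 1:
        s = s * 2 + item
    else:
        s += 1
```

item=-2: not odd, s = 0+1 = 1
item=8: not odd, s = 1+1 = 2
item=6: not odd, s = 2+1 = 3
item=2: not odd, s = 3+1 = 4
item=-3: odd, s = 4*2+(-3) = 5
item=12: not odd, s = 5+1 = 6

6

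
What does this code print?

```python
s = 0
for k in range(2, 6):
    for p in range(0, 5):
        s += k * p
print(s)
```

k=2,p=0: s = 0+0 = 0
k=2,p=1: s = 0+2 = 2
k=2,p=2: s = 2+4 = 6
k=2,p=3: s = 6+6 = 12
k=2,p=4: s = 12+8 = 20
k=3,p=0: s = 20+0 = 20
k=3,p=1: s = 20+3 = 23
k=3,p=2: s = 23+6 = 29
k=3,p=3: s = 29+9 = 38
k=3,p=4: s = 38+12 = 50
k=4,p=0: s = 50+0 = 50
k=4,p=1: s = 50+4 = 54
k=4,p=2: s = 54+8 = 62
k=4,p=3: s = 62+12 = 74
k=4,p=4: s = 74+16 = 90
k=5,p=0: s = 90+0 = 90
k=5,p=1: s = 90+5 = 95
k=5,p=2: s = 95+10 = 105
k=5,p=3: s = 105+15 = 120
k=5,p=4: s = 120+20 = 140

140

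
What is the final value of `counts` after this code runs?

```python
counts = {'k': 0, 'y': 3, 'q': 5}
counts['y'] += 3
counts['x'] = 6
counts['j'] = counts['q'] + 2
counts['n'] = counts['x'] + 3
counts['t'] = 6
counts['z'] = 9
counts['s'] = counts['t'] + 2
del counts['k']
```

{'y': 6, 'q': 5, 'x': 6, 'j': 7, 'n': 9, 't': 6, 'z': 9, 's': 8}

counts['y'] = 3+3 = 6 → {'k': 0, 'y': 6, 'q': 5}
counts['x'] = 6 → {'k': 0, 'y': 6, 'q': 5, 'x': 6}
counts['j'] = counts['q']+2 = 7 → {'k': 0, 'y': 6, 'q': 5, 'x': 6, 'j': 7}
counts['n'] = counts['x']+3 = 9 → {'k': 0, 'y': 6, 'q': 5, 'x': 6, 'j': 7, 'n': 9}
counts['t'] = 6 → {'k': 0, 'y': 6, 'q': 5, 'x': 6, 'j': 7, 'n': 9, 't': 6}
counts['z'] = 9 → {'k': 0, 'y': 6, 'q': 5, 'x': 6, 'j': 7, 'n': 9, 't': 6, 'z': 9}
counts['s'] = counts['t']+2 = 8 → {'k': 0, 'y': 6, 'q': 5, 'x': 6, 'j': 7, 'n': 9, 't': 6, 'z': 9, 's': 8}
del 'k' → {'y': 6, 'q': 5, 'x': 6, 'j': 7, 'n': 9, 't': 6, 'z': 9, 's': 8}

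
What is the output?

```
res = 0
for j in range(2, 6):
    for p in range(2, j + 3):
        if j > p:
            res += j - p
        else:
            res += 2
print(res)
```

j=2,p=2: not 2>2, res = 0+2 = 2
j=2,p=3: not 2>3, res = 2+2 = 4
j=2,p=4: not 2>4, res = 4+2 = 6
j=3,p=2: 3>2, res = 6+1 = 7
j=3,p=3: not 3>3, res = 7+2 = 9
j=3,p=4: not 3>4, res = 9+2 = 11
j=3,p=5: not 3>5, res = 11+2 = 13
j=4,p=2: 4>2, res = 13+2 = 15
j=4,p=3: 4>3, res = 15+1 = 16
j=4,p=4: not 4>4, res = 16+2 = 18
j=4,p=5: not 4>5, res = 18+2 = 20
j=4,p=6: not 4>6, res = 20+2 = 22
j=5,p=2: 5>2, res = 22+3 = 25
j=5,p=3: 5>3, res = 25+2 = 27
j=5,p=4: 5>4, res = 27+1 = 28
j=5,p=5: not 5>5, res = 28+2 = 30
j=5,p=6: not 5>6, res = 30+2 = 32
j=5,p=7: not 5>7, res = 32+2 = 34

34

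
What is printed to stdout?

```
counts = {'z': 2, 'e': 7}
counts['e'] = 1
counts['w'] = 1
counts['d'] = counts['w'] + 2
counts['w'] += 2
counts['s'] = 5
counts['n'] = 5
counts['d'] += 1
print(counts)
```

{'z': 2, 'e': 1, 'w': 3, 'd': 4, 's': 5, 'n': 5}

counts['e'] = 1 → {'z': 2, 'e': 1}
counts['w'] = 1 → {'z': 2, 'e': 1, 'w': 1}
counts['d'] = counts['w']+2 = 3 → {'z': 2, 'e': 1, 'w': 1, 'd': 3}
counts['w'] = 1+2 = 3 → {'z': 2, 'e': 1, 'w': 3, 'd': 3}
counts['s'] = 5 → {'z': 2, 'e': 1, 'w': 3, 'd': 3, 's': 5}
counts['n'] = 5 → {'z': 2, 'e': 1, 'w': 3, 'd': 3, 's': 5, 'n': 5}
counts['d'] = 3+1 = 4 → {'z': 2, 'e': 1, 'w': 3, 'd': 4, 's': 5, 'n': 5}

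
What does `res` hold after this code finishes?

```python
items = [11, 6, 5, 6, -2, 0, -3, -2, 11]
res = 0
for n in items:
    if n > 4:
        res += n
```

39

n=11: >4, res = 0+11 = 11
n=6: >4, res = 11+6 = 17
n=5: >4, res = 17+5 = 22
n=6: >4, res = 22+6 = 28
n=-2: not >4
n=0: not >4
n=-3: not >4
n=-2: not >4
n=11: >4, res = 28+11 = 39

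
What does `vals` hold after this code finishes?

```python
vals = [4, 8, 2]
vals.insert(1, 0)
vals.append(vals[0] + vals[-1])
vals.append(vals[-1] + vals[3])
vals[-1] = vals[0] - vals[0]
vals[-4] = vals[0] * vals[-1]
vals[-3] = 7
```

[4, 0, 0, 7, 6, 0]

insert 0 at 1 → [4, 0, 8, 2]
append vals[0]+vals[-1] = 4+2 = 6 → [4, 0, 8, 2, 6]
append vals[-1]+vals[3] = 6+2 = 8 → [4, 0, 8, 2, 6, 8]
vals[-1] = vals[0]-vals[0] = 4-4 = 0 → [4, 0, 8, 2, 6, 0]
vals[-4] = vals[0]*vals[-1] = 4*0 = 0 → [4, 0, 0, 2, 6, 0]
vals[-3] = 7 → [4, 0, 0, 7, 6, 0]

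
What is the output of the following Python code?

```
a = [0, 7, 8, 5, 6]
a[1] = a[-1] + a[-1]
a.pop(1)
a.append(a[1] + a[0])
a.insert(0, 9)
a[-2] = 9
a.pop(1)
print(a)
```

[9, 8, 5, 9, 8]

a[1] = a[-1]+a[-1] = 6+6 = 12 → [0, 12, 8, 5, 6]
pop(1) removes 12 → [0, 8, 5, 6]
append a[1]+a[0] = 8+0 = 8 → [0, 8, 5, 6, 8]
insert 9 at 0 → [9, 0, 8, 5, 6, 8]
a[-2] = 9 → [9, 0, 8, 5, 9, 8]
pop(1) removes 0 → [9, 8, 5, 9, 8]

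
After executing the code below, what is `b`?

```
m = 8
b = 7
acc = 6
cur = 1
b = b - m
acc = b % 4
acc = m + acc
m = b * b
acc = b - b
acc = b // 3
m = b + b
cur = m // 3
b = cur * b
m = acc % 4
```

b = 7-8 = -1
acc = (-1)%4 = 3
acc = 8+3 = 11
m = (-1)*(-1) = 1
acc = (-1)-(-1) = 0
acc = (-1)//3 = -1
m = (-1)+(-1) = -2
cur = (-2)//3 = -1
b = (-1)*(-1) = 1
m = (-1)%4 = 3

1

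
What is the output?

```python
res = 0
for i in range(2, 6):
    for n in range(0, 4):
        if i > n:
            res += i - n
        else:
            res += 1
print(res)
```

36

i=2,n=0: 2>0, res = 0+2 = 2
i=2,n=1: 2>1, res = 2+1 = 3
i=2,n=2: not 2>2, res = 3+1 = 4
i=2,n=3: not 2>3, res = 4+1 = 5
i=3,n=0: 3>0, res = 5+3 = 8
i=3,n=1: 3>1, res = 8+2 = 10
i=3,n=2: 3>2, res = 10+1 = 11
i=3,n=3: not 3>3, res = 11+1 = 12
i=4,n=0: 4>0, res = 12+4 = 16
i=4,n=1: 4>1, res = 16+3 = 19
i=4,n=2: 4>2, res = 19+2 = 21
i=4,n=3: 4>3, res = 21+1 = 22
i=5,n=0: 5>0, res = 22+5 = 27
i=5,n=1: 5>1, res = 27+4 = 31
i=5,n=2: 5>2, res = 31+3 = 34
i=5,n=3: 5>3, res = 34+2 = 36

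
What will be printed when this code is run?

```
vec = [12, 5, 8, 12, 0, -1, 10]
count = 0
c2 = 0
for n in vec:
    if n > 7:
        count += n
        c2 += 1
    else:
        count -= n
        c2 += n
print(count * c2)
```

n=12: >7, count = 0+12 = 12; c2=1
n=5: not >7, count = 12-5 = 7; c2=6
n=8: >7, count = 7+8 = 15; c2=7
n=12: >7, count = 15+12 = 27; c2=8
n=0: not >7, count = 27-0 = 27; c2=8
n=-1: not >7, count = 27-(-1) = 28; c2=7
n=10: >7, count = 28+10 = 38; c2=8
count*c2 = 38*8 = 304

304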